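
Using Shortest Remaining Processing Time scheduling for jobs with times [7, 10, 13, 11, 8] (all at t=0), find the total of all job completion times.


Since all jobs arrive at t=0, SRPT equals SPT ordering.
SPT order: [7, 8, 10, 11, 13]
Completion times:
  Job 1: p=7, C=7
  Job 2: p=8, C=15
  Job 3: p=10, C=25
  Job 4: p=11, C=36
  Job 5: p=13, C=49
Total completion time = 7 + 15 + 25 + 36 + 49 = 132

132


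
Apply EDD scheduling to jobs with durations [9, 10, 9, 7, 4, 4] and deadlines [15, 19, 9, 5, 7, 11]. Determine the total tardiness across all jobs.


Sort by due date (EDD order): [(7, 5), (4, 7), (9, 9), (4, 11), (9, 15), (10, 19)]
Compute completion times and tardiness:
  Job 1: p=7, d=5, C=7, tardiness=max(0,7-5)=2
  Job 2: p=4, d=7, C=11, tardiness=max(0,11-7)=4
  Job 3: p=9, d=9, C=20, tardiness=max(0,20-9)=11
  Job 4: p=4, d=11, C=24, tardiness=max(0,24-11)=13
  Job 5: p=9, d=15, C=33, tardiness=max(0,33-15)=18
  Job 6: p=10, d=19, C=43, tardiness=max(0,43-19)=24
Total tardiness = 72

72


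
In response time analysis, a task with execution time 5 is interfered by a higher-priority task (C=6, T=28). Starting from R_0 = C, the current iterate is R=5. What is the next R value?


R_next = C + ceil(R_prev / T_hp) * C_hp
ceil(5 / 28) = ceil(0.1786) = 1
Interference = 1 * 6 = 6
R_next = 5 + 6 = 11

11


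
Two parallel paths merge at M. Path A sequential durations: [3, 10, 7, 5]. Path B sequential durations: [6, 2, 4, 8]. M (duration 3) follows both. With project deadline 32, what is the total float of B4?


Forward pass: ES(B4) = sum of predecessors on chain B = 12
EF = ES + duration = 12 + 8 = 20
Backward pass: LF(M) = deadline = 32; LS(M) = 32 - 3 = 29
LF(B4) = LS(M) - sum(successors on chain B) = 29 - 0 = 29
LS = LF - duration = 29 - 8 = 21
Total float = LS - ES = 21 - 12 = 9

9


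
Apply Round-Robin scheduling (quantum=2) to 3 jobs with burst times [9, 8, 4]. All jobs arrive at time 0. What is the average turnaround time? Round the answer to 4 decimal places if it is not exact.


Time quantum = 2
Execution trace:
  J1 runs 2 units, time = 2
  J2 runs 2 units, time = 4
  J3 runs 2 units, time = 6
  J1 runs 2 units, time = 8
  J2 runs 2 units, time = 10
  J3 runs 2 units, time = 12
  J1 runs 2 units, time = 14
  J2 runs 2 units, time = 16
  J1 runs 2 units, time = 18
  J2 runs 2 units, time = 20
  J1 runs 1 units, time = 21
Finish times: [21, 20, 12]
Average turnaround = 53/3 = 17.6667

17.6667


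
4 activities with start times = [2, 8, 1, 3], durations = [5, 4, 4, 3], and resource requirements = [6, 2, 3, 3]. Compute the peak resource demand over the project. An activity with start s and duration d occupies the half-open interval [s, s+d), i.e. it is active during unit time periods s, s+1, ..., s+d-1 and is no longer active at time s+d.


Each activity i is active on [start_i, start_i + duration_i).
Compute total resource usage per time slot:
  t=0: active resources = [], total = 0
  t=1: active resources = [3], total = 3
  t=2: active resources = [6, 3], total = 9
  t=3: active resources = [6, 3, 3], total = 12
  t=4: active resources = [6, 3, 3], total = 12
  t=5: active resources = [6, 3], total = 9
  t=6: active resources = [6], total = 6
  t=7: active resources = [], total = 0
  t=8: active resources = [2], total = 2
  t=9: active resources = [2], total = 2
  t=10: active resources = [2], total = 2
  t=11: active resources = [2], total = 2
Peak resource demand = 12

12


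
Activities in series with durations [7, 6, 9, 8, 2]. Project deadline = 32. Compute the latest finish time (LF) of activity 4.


LF(activity 4) = deadline - sum of successor durations
Successors: activities 5 through 5 with durations [2]
Sum of successor durations = 2
LF = 32 - 2 = 30

30


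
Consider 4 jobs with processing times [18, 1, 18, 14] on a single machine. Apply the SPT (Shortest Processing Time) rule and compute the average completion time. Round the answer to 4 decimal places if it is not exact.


Sort jobs by processing time (SPT order): [1, 14, 18, 18]
Compute completion times sequentially:
  Job 1: processing = 1, completes at 1
  Job 2: processing = 14, completes at 15
  Job 3: processing = 18, completes at 33
  Job 4: processing = 18, completes at 51
Sum of completion times = 100
Average completion time = 100/4 = 25.0

25.0


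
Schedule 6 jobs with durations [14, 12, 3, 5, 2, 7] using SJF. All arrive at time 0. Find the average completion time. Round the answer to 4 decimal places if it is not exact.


SJF order (ascending): [2, 3, 5, 7, 12, 14]
Completion times:
  Job 1: burst=2, C=2
  Job 2: burst=3, C=5
  Job 3: burst=5, C=10
  Job 4: burst=7, C=17
  Job 5: burst=12, C=29
  Job 6: burst=14, C=43
Average completion = 106/6 = 17.6667

17.6667


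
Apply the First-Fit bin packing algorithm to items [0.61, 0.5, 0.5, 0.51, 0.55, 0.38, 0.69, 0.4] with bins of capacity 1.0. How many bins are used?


Place items sequentially using First-Fit:
  Item 0.61 -> new Bin 1
  Item 0.5 -> new Bin 2
  Item 0.5 -> Bin 2 (now 1.0)
  Item 0.51 -> new Bin 3
  Item 0.55 -> new Bin 4
  Item 0.38 -> Bin 1 (now 0.99)
  Item 0.69 -> new Bin 5
  Item 0.4 -> Bin 3 (now 0.91)
Total bins used = 5

5


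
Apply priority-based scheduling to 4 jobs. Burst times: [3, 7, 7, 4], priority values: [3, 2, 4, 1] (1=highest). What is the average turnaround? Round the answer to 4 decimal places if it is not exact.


Sort by priority (ascending = highest first):
Order: [(1, 4), (2, 7), (3, 3), (4, 7)]
Completion times:
  Priority 1, burst=4, C=4
  Priority 2, burst=7, C=11
  Priority 3, burst=3, C=14
  Priority 4, burst=7, C=21
Average turnaround = 50/4 = 12.5

12.5


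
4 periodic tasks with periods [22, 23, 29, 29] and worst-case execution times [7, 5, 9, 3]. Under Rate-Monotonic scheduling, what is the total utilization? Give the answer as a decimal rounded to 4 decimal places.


Compute individual utilizations (exact fractions):
  Task 1: C/T = 7/22 (approx. 0.3182)
  Task 2: C/T = 5/23 (approx. 0.2174)
  Task 3: C/T = 9/29 (approx. 0.3103)
  Task 4: C/T = 3/29 (approx. 0.1034)
Total utilization U = 7/22 + 5/23 + 9/29 + 3/29 = 13931/14674
Rounded to 4 decimal places: U = 0.9494
RM (Liu & Layland) bound for 4 tasks = 0.756828; compare with U = 13931/14674 (approx. 0.949366)
bound < U <= 1, so the RM sufficient condition is not met (inconclusive; an exact test such as response-time analysis is needed).

0.9494


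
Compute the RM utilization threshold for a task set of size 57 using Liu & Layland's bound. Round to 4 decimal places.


Compute 2^(1/57) = 1.0122347161
Subtract 1: 1.0122347161 - 1 = 0.0122347161
Multiply by n: 57 * 0.0122347161 = 0.6973788177
Round to 4 dp: 0.6974

0.6974


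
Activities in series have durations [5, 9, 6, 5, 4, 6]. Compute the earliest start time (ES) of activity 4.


Activity 4 starts after activities 1 through 3 complete.
Predecessor durations: [5, 9, 6]
ES = 5 + 9 + 6 = 20

20


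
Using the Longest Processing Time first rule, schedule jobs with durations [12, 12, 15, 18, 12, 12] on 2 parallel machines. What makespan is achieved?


Sort jobs in decreasing order (LPT): [18, 15, 12, 12, 12, 12]
Assign each job to the least loaded machine:
  Machine 1: jobs [18, 12, 12], load = 42
  Machine 2: jobs [15, 12, 12], load = 39
Makespan = max load = 42

42


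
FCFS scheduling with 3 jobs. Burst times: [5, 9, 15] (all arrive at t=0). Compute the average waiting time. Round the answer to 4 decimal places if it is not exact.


FCFS order (as given): [5, 9, 15]
Waiting times:
  Job 1: wait = 0
  Job 2: wait = 5
  Job 3: wait = 14
Sum of waiting times = 19
Average waiting time = 19/3 = 6.3333

6.3333


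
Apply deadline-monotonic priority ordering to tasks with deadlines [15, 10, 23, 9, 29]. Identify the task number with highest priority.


Sort tasks by relative deadline (ascending):
  Task 4: deadline = 9
  Task 2: deadline = 10
  Task 1: deadline = 15
  Task 3: deadline = 23
  Task 5: deadline = 29
Priority order (highest first): [4, 2, 1, 3, 5]
Highest priority task = 4

4


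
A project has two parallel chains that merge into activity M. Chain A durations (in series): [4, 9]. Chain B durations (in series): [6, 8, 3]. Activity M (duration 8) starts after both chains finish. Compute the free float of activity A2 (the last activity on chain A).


ES(A2) = sum of predecessors on chain A = 4
EF(A2) = ES + duration = 4 + 9 = 13
Successor of A2 is M. ES(M) = max(sum(A), sum(B)) = max(13, 17) = 17
Free float = ES(successor) - EF(current) = 17 - 13 = 4

4


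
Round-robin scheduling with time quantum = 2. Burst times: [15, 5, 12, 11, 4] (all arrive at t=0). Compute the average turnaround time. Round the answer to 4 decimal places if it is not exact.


Time quantum = 2
Execution trace:
  J1 runs 2 units, time = 2
  J2 runs 2 units, time = 4
  J3 runs 2 units, time = 6
  J4 runs 2 units, time = 8
  J5 runs 2 units, time = 10
  J1 runs 2 units, time = 12
  J2 runs 2 units, time = 14
  J3 runs 2 units, time = 16
  J4 runs 2 units, time = 18
  J5 runs 2 units, time = 20
  J1 runs 2 units, time = 22
  J2 runs 1 units, time = 23
  J3 runs 2 units, time = 25
  J4 runs 2 units, time = 27
  J1 runs 2 units, time = 29
  J3 runs 2 units, time = 31
  J4 runs 2 units, time = 33
  J1 runs 2 units, time = 35
  J3 runs 2 units, time = 37
  J4 runs 2 units, time = 39
  J1 runs 2 units, time = 41
  J3 runs 2 units, time = 43
  J4 runs 1 units, time = 44
  J1 runs 2 units, time = 46
  J1 runs 1 units, time = 47
Finish times: [47, 23, 43, 44, 20]
Average turnaround = 177/5 = 35.4

35.4


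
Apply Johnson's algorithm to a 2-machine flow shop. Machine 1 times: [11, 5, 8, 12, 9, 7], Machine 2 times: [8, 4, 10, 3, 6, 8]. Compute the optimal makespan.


Apply Johnson's rule:
  Group 1 (a <= b): [(6, 7, 8), (3, 8, 10)]
  Group 2 (a > b): [(1, 11, 8), (5, 9, 6), (2, 5, 4), (4, 12, 3)]
Optimal job order: [6, 3, 1, 5, 2, 4]
Schedule:
  Job 6: M1 done at 7, M2 done at 15
  Job 3: M1 done at 15, M2 done at 25
  Job 1: M1 done at 26, M2 done at 34
  Job 5: M1 done at 35, M2 done at 41
  Job 2: M1 done at 40, M2 done at 45
  Job 4: M1 done at 52, M2 done at 55
Makespan = 55

55


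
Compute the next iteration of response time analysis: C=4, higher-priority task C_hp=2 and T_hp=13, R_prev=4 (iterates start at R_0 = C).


R_next = C + ceil(R_prev / T_hp) * C_hp
ceil(4 / 13) = ceil(0.3077) = 1
Interference = 1 * 2 = 2
R_next = 4 + 2 = 6

6


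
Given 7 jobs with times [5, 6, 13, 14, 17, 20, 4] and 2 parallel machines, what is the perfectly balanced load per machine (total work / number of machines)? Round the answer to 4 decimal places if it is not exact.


Total processing time = 5 + 6 + 13 + 14 + 17 + 20 + 4 = 79
Number of machines = 2
Ideal balanced load = 79 / 2 = 39.5

39.5


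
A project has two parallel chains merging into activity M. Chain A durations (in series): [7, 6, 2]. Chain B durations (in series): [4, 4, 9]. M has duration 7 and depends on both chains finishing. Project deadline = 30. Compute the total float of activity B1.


Forward pass: ES(B1) = sum of predecessors on chain B = 0
EF = ES + duration = 0 + 4 = 4
Backward pass: LF(M) = deadline = 30; LS(M) = 30 - 7 = 23
LF(B1) = LS(M) - sum(successors on chain B) = 23 - 13 = 10
LS = LF - duration = 10 - 4 = 6
Total float = LS - ES = 6 - 0 = 6

6


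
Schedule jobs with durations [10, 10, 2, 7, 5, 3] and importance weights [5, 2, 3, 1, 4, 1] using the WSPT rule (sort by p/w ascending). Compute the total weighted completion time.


Compute p/w ratios and sort ascending (WSPT): [(2, 3), (5, 4), (10, 5), (3, 1), (10, 2), (7, 1)]
Compute weighted completion times:
  Job (p=2,w=3): C=2, w*C=3*2=6
  Job (p=5,w=4): C=7, w*C=4*7=28
  Job (p=10,w=5): C=17, w*C=5*17=85
  Job (p=3,w=1): C=20, w*C=1*20=20
  Job (p=10,w=2): C=30, w*C=2*30=60
  Job (p=7,w=1): C=37, w*C=1*37=37
Total weighted completion time = 236

236


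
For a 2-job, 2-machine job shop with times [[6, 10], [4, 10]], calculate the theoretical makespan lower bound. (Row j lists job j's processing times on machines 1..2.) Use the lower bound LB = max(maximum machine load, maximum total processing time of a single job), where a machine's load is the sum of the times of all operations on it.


Machine loads:
  Machine 1: 6 + 4 = 10
  Machine 2: 10 + 10 = 20
Max machine load = 20
Job totals:
  Job 1: 16
  Job 2: 14
Max job total = 16
Lower bound = max(20, 16) = 20

20


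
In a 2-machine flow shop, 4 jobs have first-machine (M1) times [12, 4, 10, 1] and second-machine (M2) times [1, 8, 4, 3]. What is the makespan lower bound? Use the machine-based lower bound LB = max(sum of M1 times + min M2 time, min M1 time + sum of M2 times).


LB1 = sum(M1 times) + min(M2 times) = 27 + 1 = 28
LB2 = min(M1 times) + sum(M2 times) = 1 + 16 = 17
Lower bound = max(LB1, LB2) = max(28, 17) = 28

28


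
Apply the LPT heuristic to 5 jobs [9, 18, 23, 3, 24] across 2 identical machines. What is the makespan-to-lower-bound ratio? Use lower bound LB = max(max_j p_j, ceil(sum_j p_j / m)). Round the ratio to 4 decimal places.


LPT order: [24, 23, 18, 9, 3]
Machine loads after assignment: [36, 41]
LPT makespan = 41
Lower bound = max(max_job, ceil(total/2)) = max(24, 39) = 39
Ratio = 41 / 39 = 1.0513

1.0513


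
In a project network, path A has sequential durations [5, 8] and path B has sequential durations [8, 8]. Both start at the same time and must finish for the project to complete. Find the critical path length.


Path A total = 5 + 8 = 13
Path B total = 8 + 8 = 16
Critical path = longest path = max(13, 16) = 16

16


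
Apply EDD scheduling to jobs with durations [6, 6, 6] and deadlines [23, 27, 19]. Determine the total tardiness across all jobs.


Sort by due date (EDD order): [(6, 19), (6, 23), (6, 27)]
Compute completion times and tardiness:
  Job 1: p=6, d=19, C=6, tardiness=max(0,6-19)=0
  Job 2: p=6, d=23, C=12, tardiness=max(0,12-23)=0
  Job 3: p=6, d=27, C=18, tardiness=max(0,18-27)=0
Total tardiness = 0

0


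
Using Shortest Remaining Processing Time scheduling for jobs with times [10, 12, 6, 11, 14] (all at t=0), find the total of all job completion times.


Since all jobs arrive at t=0, SRPT equals SPT ordering.
SPT order: [6, 10, 11, 12, 14]
Completion times:
  Job 1: p=6, C=6
  Job 2: p=10, C=16
  Job 3: p=11, C=27
  Job 4: p=12, C=39
  Job 5: p=14, C=53
Total completion time = 6 + 16 + 27 + 39 + 53 = 141

141


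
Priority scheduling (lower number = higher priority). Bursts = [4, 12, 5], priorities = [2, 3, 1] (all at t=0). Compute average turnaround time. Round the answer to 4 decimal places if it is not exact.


Sort by priority (ascending = highest first):
Order: [(1, 5), (2, 4), (3, 12)]
Completion times:
  Priority 1, burst=5, C=5
  Priority 2, burst=4, C=9
  Priority 3, burst=12, C=21
Average turnaround = 35/3 = 11.6667

11.6667


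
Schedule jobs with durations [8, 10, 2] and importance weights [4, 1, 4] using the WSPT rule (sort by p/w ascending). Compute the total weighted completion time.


Compute p/w ratios and sort ascending (WSPT): [(2, 4), (8, 4), (10, 1)]
Compute weighted completion times:
  Job (p=2,w=4): C=2, w*C=4*2=8
  Job (p=8,w=4): C=10, w*C=4*10=40
  Job (p=10,w=1): C=20, w*C=1*20=20
Total weighted completion time = 68

68


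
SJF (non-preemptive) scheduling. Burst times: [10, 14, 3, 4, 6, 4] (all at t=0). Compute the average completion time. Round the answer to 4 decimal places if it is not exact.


SJF order (ascending): [3, 4, 4, 6, 10, 14]
Completion times:
  Job 1: burst=3, C=3
  Job 2: burst=4, C=7
  Job 3: burst=4, C=11
  Job 4: burst=6, C=17
  Job 5: burst=10, C=27
  Job 6: burst=14, C=41
Average completion = 106/6 = 17.6667

17.6667


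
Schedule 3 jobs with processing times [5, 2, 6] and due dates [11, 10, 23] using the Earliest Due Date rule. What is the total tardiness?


Sort by due date (EDD order): [(2, 10), (5, 11), (6, 23)]
Compute completion times and tardiness:
  Job 1: p=2, d=10, C=2, tardiness=max(0,2-10)=0
  Job 2: p=5, d=11, C=7, tardiness=max(0,7-11)=0
  Job 3: p=6, d=23, C=13, tardiness=max(0,13-23)=0
Total tardiness = 0

0


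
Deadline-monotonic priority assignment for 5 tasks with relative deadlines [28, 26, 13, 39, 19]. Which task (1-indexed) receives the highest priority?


Sort tasks by relative deadline (ascending):
  Task 3: deadline = 13
  Task 5: deadline = 19
  Task 2: deadline = 26
  Task 1: deadline = 28
  Task 4: deadline = 39
Priority order (highest first): [3, 5, 2, 1, 4]
Highest priority task = 3

3


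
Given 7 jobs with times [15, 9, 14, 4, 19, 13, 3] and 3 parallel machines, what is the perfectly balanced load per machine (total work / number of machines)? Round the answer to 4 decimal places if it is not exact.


Total processing time = 15 + 9 + 14 + 4 + 19 + 13 + 3 = 77
Number of machines = 3
Ideal balanced load = 77 / 3 = 25.6667

25.6667


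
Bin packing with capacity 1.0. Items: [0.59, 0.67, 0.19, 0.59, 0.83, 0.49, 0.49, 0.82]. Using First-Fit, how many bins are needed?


Place items sequentially using First-Fit:
  Item 0.59 -> new Bin 1
  Item 0.67 -> new Bin 2
  Item 0.19 -> Bin 1 (now 0.78)
  Item 0.59 -> new Bin 3
  Item 0.83 -> new Bin 4
  Item 0.49 -> new Bin 5
  Item 0.49 -> Bin 5 (now 0.98)
  Item 0.82 -> new Bin 6
Total bins used = 6

6


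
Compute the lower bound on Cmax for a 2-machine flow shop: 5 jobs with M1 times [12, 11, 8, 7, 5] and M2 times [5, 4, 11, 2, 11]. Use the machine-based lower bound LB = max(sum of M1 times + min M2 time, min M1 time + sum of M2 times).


LB1 = sum(M1 times) + min(M2 times) = 43 + 2 = 45
LB2 = min(M1 times) + sum(M2 times) = 5 + 33 = 38
Lower bound = max(LB1, LB2) = max(45, 38) = 45

45


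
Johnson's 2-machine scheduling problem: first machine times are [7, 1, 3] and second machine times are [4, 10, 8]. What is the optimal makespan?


Apply Johnson's rule:
  Group 1 (a <= b): [(2, 1, 10), (3, 3, 8)]
  Group 2 (a > b): [(1, 7, 4)]
Optimal job order: [2, 3, 1]
Schedule:
  Job 2: M1 done at 1, M2 done at 11
  Job 3: M1 done at 4, M2 done at 19
  Job 1: M1 done at 11, M2 done at 23
Makespan = 23

23


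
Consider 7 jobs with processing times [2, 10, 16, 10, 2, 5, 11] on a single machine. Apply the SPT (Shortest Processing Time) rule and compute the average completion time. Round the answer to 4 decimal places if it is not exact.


Sort jobs by processing time (SPT order): [2, 2, 5, 10, 10, 11, 16]
Compute completion times sequentially:
  Job 1: processing = 2, completes at 2
  Job 2: processing = 2, completes at 4
  Job 3: processing = 5, completes at 9
  Job 4: processing = 10, completes at 19
  Job 5: processing = 10, completes at 29
  Job 6: processing = 11, completes at 40
  Job 7: processing = 16, completes at 56
Sum of completion times = 159
Average completion time = 159/7 = 22.7143

22.7143


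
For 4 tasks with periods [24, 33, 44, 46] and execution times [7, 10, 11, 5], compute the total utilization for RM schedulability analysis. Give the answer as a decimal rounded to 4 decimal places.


Compute individual utilizations (exact fractions):
  Task 1: C/T = 7/24 (approx. 0.2917)
  Task 2: C/T = 10/33 (approx. 0.303)
  Task 3: C/T = 11/44 = 1/4 (approx. 0.25)
  Task 4: C/T = 5/46 (approx. 0.1087)
Total utilization U = 7/24 + 10/33 + 1/4 + 5/46 = 5789/6072
Rounded to 4 decimal places: U = 0.9534
RM (Liu & Layland) bound for 4 tasks = 0.756828; compare with U = 5789/6072 (approx. 0.953393)
bound < U <= 1, so the RM sufficient condition is not met (inconclusive; an exact test such as response-time analysis is needed).

0.9534


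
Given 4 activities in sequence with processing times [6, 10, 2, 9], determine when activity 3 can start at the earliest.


Activity 3 starts after activities 1 through 2 complete.
Predecessor durations: [6, 10]
ES = 6 + 10 = 16

16


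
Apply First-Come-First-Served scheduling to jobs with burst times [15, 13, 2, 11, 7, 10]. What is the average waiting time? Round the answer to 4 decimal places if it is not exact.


FCFS order (as given): [15, 13, 2, 11, 7, 10]
Waiting times:
  Job 1: wait = 0
  Job 2: wait = 15
  Job 3: wait = 28
  Job 4: wait = 30
  Job 5: wait = 41
  Job 6: wait = 48
Sum of waiting times = 162
Average waiting time = 162/6 = 27.0

27.0


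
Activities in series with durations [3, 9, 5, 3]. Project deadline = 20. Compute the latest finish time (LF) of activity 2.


LF(activity 2) = deadline - sum of successor durations
Successors: activities 3 through 4 with durations [5, 3]
Sum of successor durations = 8
LF = 20 - 8 = 12

12


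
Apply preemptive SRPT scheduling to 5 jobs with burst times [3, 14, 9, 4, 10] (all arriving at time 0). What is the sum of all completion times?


Since all jobs arrive at t=0, SRPT equals SPT ordering.
SPT order: [3, 4, 9, 10, 14]
Completion times:
  Job 1: p=3, C=3
  Job 2: p=4, C=7
  Job 3: p=9, C=16
  Job 4: p=10, C=26
  Job 5: p=14, C=40
Total completion time = 3 + 7 + 16 + 26 + 40 = 92

92


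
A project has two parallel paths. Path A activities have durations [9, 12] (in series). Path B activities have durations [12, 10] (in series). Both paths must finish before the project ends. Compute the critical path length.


Path A total = 9 + 12 = 21
Path B total = 12 + 10 = 22
Critical path = longest path = max(21, 22) = 22

22


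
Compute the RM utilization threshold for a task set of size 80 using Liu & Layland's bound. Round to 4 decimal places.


Compute 2^(1/80) = 1.0087019838
Subtract 1: 1.0087019838 - 1 = 0.0087019838
Multiply by n: 80 * 0.0087019838 = 0.6961587040
Round to 4 dp: 0.6962

0.6962


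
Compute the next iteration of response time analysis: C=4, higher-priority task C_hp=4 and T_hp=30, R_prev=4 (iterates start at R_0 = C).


R_next = C + ceil(R_prev / T_hp) * C_hp
ceil(4 / 30) = ceil(0.1333) = 1
Interference = 1 * 4 = 4
R_next = 4 + 4 = 8

8


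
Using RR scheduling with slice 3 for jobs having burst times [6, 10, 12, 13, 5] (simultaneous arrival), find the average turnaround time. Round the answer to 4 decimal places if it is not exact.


Time quantum = 3
Execution trace:
  J1 runs 3 units, time = 3
  J2 runs 3 units, time = 6
  J3 runs 3 units, time = 9
  J4 runs 3 units, time = 12
  J5 runs 3 units, time = 15
  J1 runs 3 units, time = 18
  J2 runs 3 units, time = 21
  J3 runs 3 units, time = 24
  J4 runs 3 units, time = 27
  J5 runs 2 units, time = 29
  J2 runs 3 units, time = 32
  J3 runs 3 units, time = 35
  J4 runs 3 units, time = 38
  J2 runs 1 units, time = 39
  J3 runs 3 units, time = 42
  J4 runs 3 units, time = 45
  J4 runs 1 units, time = 46
Finish times: [18, 39, 42, 46, 29]
Average turnaround = 174/5 = 34.8

34.8


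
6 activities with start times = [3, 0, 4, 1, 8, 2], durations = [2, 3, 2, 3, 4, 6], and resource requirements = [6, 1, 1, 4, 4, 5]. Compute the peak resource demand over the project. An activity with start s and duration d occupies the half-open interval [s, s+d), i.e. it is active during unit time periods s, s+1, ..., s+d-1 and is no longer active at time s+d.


Each activity i is active on [start_i, start_i + duration_i).
Compute total resource usage per time slot:
  t=0: active resources = [1], total = 1
  t=1: active resources = [1, 4], total = 5
  t=2: active resources = [1, 4, 5], total = 10
  t=3: active resources = [6, 4, 5], total = 15
  t=4: active resources = [6, 1, 5], total = 12
  t=5: active resources = [1, 5], total = 6
  t=6: active resources = [5], total = 5
  t=7: active resources = [5], total = 5
  t=8: active resources = [4], total = 4
  t=9: active resources = [4], total = 4
  t=10: active resources = [4], total = 4
  t=11: active resources = [4], total = 4
Peak resource demand = 15

15


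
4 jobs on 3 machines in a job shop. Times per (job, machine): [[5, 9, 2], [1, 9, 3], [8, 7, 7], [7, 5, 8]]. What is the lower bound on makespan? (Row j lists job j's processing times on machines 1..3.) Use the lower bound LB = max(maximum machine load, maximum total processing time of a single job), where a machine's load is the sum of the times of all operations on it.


Machine loads:
  Machine 1: 5 + 1 + 8 + 7 = 21
  Machine 2: 9 + 9 + 7 + 5 = 30
  Machine 3: 2 + 3 + 7 + 8 = 20
Max machine load = 30
Job totals:
  Job 1: 16
  Job 2: 13
  Job 3: 22
  Job 4: 20
Max job total = 22
Lower bound = max(30, 22) = 30

30


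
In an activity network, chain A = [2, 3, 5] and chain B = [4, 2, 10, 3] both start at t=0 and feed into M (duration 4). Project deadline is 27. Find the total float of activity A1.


Forward pass: ES(A1) = sum of predecessors on chain A = 0
EF = ES + duration = 0 + 2 = 2
Backward pass: LF(M) = deadline = 27; LS(M) = 27 - 4 = 23
LF(A1) = LS(M) - sum(successors on chain A) = 23 - 8 = 15
LS = LF - duration = 15 - 2 = 13
Total float = LS - ES = 13 - 0 = 13

13


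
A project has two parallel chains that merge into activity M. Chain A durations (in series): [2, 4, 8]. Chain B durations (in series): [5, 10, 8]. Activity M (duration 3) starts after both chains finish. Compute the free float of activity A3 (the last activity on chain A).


ES(A3) = sum of predecessors on chain A = 6
EF(A3) = ES + duration = 6 + 8 = 14
Successor of A3 is M. ES(M) = max(sum(A), sum(B)) = max(14, 23) = 23
Free float = ES(successor) - EF(current) = 23 - 14 = 9

9


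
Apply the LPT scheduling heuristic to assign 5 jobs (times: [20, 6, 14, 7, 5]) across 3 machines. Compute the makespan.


Sort jobs in decreasing order (LPT): [20, 14, 7, 6, 5]
Assign each job to the least loaded machine:
  Machine 1: jobs [20], load = 20
  Machine 2: jobs [14], load = 14
  Machine 3: jobs [7, 6, 5], load = 18
Makespan = max load = 20

20


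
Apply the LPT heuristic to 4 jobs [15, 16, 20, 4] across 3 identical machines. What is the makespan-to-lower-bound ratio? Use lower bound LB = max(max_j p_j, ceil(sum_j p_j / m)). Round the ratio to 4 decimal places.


LPT order: [20, 16, 15, 4]
Machine loads after assignment: [20, 16, 19]
LPT makespan = 20
Lower bound = max(max_job, ceil(total/3)) = max(20, 19) = 20
Ratio = 20 / 20 = 1.0

1.0


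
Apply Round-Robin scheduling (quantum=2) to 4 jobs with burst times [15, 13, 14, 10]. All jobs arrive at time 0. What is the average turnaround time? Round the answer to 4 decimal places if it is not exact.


Time quantum = 2
Execution trace:
  J1 runs 2 units, time = 2
  J2 runs 2 units, time = 4
  J3 runs 2 units, time = 6
  J4 runs 2 units, time = 8
  J1 runs 2 units, time = 10
  J2 runs 2 units, time = 12
  J3 runs 2 units, time = 14
  J4 runs 2 units, time = 16
  J1 runs 2 units, time = 18
  J2 runs 2 units, time = 20
  J3 runs 2 units, time = 22
  J4 runs 2 units, time = 24
  J1 runs 2 units, time = 26
  J2 runs 2 units, time = 28
  J3 runs 2 units, time = 30
  J4 runs 2 units, time = 32
  J1 runs 2 units, time = 34
  J2 runs 2 units, time = 36
  J3 runs 2 units, time = 38
  J4 runs 2 units, time = 40
  J1 runs 2 units, time = 42
  J2 runs 2 units, time = 44
  J3 runs 2 units, time = 46
  J1 runs 2 units, time = 48
  J2 runs 1 units, time = 49
  J3 runs 2 units, time = 51
  J1 runs 1 units, time = 52
Finish times: [52, 49, 51, 40]
Average turnaround = 192/4 = 48.0

48.0


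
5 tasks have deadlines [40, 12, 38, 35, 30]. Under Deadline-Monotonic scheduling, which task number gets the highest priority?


Sort tasks by relative deadline (ascending):
  Task 2: deadline = 12
  Task 5: deadline = 30
  Task 4: deadline = 35
  Task 3: deadline = 38
  Task 1: deadline = 40
Priority order (highest first): [2, 5, 4, 3, 1]
Highest priority task = 2

2


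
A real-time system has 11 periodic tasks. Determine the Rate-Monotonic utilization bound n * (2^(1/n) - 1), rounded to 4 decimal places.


Compute 2^(1/11) = 1.0650410894
Subtract 1: 1.0650410894 - 1 = 0.0650410894
Multiply by n: 11 * 0.0650410894 = 0.7154519834
Round to 4 dp: 0.7155

0.7155


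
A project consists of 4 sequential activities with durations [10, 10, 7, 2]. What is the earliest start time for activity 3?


Activity 3 starts after activities 1 through 2 complete.
Predecessor durations: [10, 10]
ES = 10 + 10 = 20

20


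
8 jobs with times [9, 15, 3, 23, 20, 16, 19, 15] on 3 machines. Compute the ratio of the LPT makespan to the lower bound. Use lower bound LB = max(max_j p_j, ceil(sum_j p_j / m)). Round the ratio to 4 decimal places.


LPT order: [23, 20, 19, 16, 15, 15, 9, 3]
Machine loads after assignment: [38, 44, 38]
LPT makespan = 44
Lower bound = max(max_job, ceil(total/3)) = max(23, 40) = 40
Ratio = 44 / 40 = 1.1

1.1


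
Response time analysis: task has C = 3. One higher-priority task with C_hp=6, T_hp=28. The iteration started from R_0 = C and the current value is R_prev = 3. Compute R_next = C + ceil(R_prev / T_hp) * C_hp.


R_next = C + ceil(R_prev / T_hp) * C_hp
ceil(3 / 28) = ceil(0.1071) = 1
Interference = 1 * 6 = 6
R_next = 3 + 6 = 9

9


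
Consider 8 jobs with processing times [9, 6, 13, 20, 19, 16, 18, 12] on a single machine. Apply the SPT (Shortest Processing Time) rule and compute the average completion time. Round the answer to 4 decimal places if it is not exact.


Sort jobs by processing time (SPT order): [6, 9, 12, 13, 16, 18, 19, 20]
Compute completion times sequentially:
  Job 1: processing = 6, completes at 6
  Job 2: processing = 9, completes at 15
  Job 3: processing = 12, completes at 27
  Job 4: processing = 13, completes at 40
  Job 5: processing = 16, completes at 56
  Job 6: processing = 18, completes at 74
  Job 7: processing = 19, completes at 93
  Job 8: processing = 20, completes at 113
Sum of completion times = 424
Average completion time = 424/8 = 53.0

53.0


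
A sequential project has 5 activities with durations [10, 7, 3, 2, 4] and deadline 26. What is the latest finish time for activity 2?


LF(activity 2) = deadline - sum of successor durations
Successors: activities 3 through 5 with durations [3, 2, 4]
Sum of successor durations = 9
LF = 26 - 9 = 17

17


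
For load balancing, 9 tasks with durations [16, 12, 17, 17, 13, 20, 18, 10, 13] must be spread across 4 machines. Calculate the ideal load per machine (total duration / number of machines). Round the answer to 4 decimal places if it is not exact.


Total processing time = 16 + 12 + 17 + 17 + 13 + 20 + 18 + 10 + 13 = 136
Number of machines = 4
Ideal balanced load = 136 / 4 = 34.0

34.0


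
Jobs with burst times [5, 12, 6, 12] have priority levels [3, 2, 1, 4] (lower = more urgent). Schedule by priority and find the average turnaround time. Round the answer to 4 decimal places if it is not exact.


Sort by priority (ascending = highest first):
Order: [(1, 6), (2, 12), (3, 5), (4, 12)]
Completion times:
  Priority 1, burst=6, C=6
  Priority 2, burst=12, C=18
  Priority 3, burst=5, C=23
  Priority 4, burst=12, C=35
Average turnaround = 82/4 = 20.5

20.5


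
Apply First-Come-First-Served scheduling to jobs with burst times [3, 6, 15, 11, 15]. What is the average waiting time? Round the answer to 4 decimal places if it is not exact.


FCFS order (as given): [3, 6, 15, 11, 15]
Waiting times:
  Job 1: wait = 0
  Job 2: wait = 3
  Job 3: wait = 9
  Job 4: wait = 24
  Job 5: wait = 35
Sum of waiting times = 71
Average waiting time = 71/5 = 14.2

14.2


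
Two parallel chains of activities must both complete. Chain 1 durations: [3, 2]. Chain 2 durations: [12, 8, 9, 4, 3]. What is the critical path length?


Path A total = 3 + 2 = 5
Path B total = 12 + 8 + 9 + 4 + 3 = 36
Critical path = longest path = max(5, 36) = 36

36


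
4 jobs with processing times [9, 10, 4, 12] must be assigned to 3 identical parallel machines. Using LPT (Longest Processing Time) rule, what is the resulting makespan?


Sort jobs in decreasing order (LPT): [12, 10, 9, 4]
Assign each job to the least loaded machine:
  Machine 1: jobs [12], load = 12
  Machine 2: jobs [10], load = 10
  Machine 3: jobs [9, 4], load = 13
Makespan = max load = 13

13


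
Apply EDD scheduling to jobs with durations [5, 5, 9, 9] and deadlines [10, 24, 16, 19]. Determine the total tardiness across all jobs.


Sort by due date (EDD order): [(5, 10), (9, 16), (9, 19), (5, 24)]
Compute completion times and tardiness:
  Job 1: p=5, d=10, C=5, tardiness=max(0,5-10)=0
  Job 2: p=9, d=16, C=14, tardiness=max(0,14-16)=0
  Job 3: p=9, d=19, C=23, tardiness=max(0,23-19)=4
  Job 4: p=5, d=24, C=28, tardiness=max(0,28-24)=4
Total tardiness = 8

8


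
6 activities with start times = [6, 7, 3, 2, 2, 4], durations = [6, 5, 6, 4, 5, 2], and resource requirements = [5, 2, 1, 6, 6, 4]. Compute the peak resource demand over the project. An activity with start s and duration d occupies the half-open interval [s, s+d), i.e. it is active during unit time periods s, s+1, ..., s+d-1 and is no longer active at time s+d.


Each activity i is active on [start_i, start_i + duration_i).
Compute total resource usage per time slot:
  t=0: active resources = [], total = 0
  t=1: active resources = [], total = 0
  t=2: active resources = [6, 6], total = 12
  t=3: active resources = [1, 6, 6], total = 13
  t=4: active resources = [1, 6, 6, 4], total = 17
  t=5: active resources = [1, 6, 6, 4], total = 17
  t=6: active resources = [5, 1, 6], total = 12
  t=7: active resources = [5, 2, 1], total = 8
  t=8: active resources = [5, 2, 1], total = 8
  t=9: active resources = [5, 2], total = 7
  t=10: active resources = [5, 2], total = 7
  t=11: active resources = [5, 2], total = 7
Peak resource demand = 17

17


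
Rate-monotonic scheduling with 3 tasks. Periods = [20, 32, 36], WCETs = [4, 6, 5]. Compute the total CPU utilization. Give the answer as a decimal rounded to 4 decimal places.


Compute individual utilizations (exact fractions):
  Task 1: C/T = 4/20 = 1/5 (approx. 0.2)
  Task 2: C/T = 6/32 = 3/16 (approx. 0.1875)
  Task 3: C/T = 5/36 (approx. 0.1389)
Total utilization U = 1/5 + 3/16 + 5/36 = 379/720
Rounded to 4 decimal places: U = 0.5264
RM (Liu & Layland) bound for 3 tasks = 0.779763; compare with U = 379/720 (approx. 0.526389)
U <= bound, so schedulable by RM sufficient condition.

0.5264


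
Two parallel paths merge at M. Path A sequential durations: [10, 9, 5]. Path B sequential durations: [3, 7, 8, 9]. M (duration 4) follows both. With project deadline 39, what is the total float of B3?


Forward pass: ES(B3) = sum of predecessors on chain B = 10
EF = ES + duration = 10 + 8 = 18
Backward pass: LF(M) = deadline = 39; LS(M) = 39 - 4 = 35
LF(B3) = LS(M) - sum(successors on chain B) = 35 - 9 = 26
LS = LF - duration = 26 - 8 = 18
Total float = LS - ES = 18 - 10 = 8

8


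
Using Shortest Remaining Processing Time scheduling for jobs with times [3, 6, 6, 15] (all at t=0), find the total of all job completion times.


Since all jobs arrive at t=0, SRPT equals SPT ordering.
SPT order: [3, 6, 6, 15]
Completion times:
  Job 1: p=3, C=3
  Job 2: p=6, C=9
  Job 3: p=6, C=15
  Job 4: p=15, C=30
Total completion time = 3 + 9 + 15 + 30 = 57

57


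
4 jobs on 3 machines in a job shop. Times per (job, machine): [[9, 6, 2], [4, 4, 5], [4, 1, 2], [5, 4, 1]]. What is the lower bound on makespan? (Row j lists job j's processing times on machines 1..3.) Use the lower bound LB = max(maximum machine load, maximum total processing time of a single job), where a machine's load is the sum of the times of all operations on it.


Machine loads:
  Machine 1: 9 + 4 + 4 + 5 = 22
  Machine 2: 6 + 4 + 1 + 4 = 15
  Machine 3: 2 + 5 + 2 + 1 = 10
Max machine load = 22
Job totals:
  Job 1: 17
  Job 2: 13
  Job 3: 7
  Job 4: 10
Max job total = 17
Lower bound = max(22, 17) = 22

22


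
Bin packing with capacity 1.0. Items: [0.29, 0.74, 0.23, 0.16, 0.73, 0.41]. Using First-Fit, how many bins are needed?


Place items sequentially using First-Fit:
  Item 0.29 -> new Bin 1
  Item 0.74 -> new Bin 2
  Item 0.23 -> Bin 1 (now 0.52)
  Item 0.16 -> Bin 1 (now 0.68)
  Item 0.73 -> new Bin 3
  Item 0.41 -> new Bin 4
Total bins used = 4

4


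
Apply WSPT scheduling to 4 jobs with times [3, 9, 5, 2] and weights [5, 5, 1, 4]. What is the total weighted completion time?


Compute p/w ratios and sort ascending (WSPT): [(2, 4), (3, 5), (9, 5), (5, 1)]
Compute weighted completion times:
  Job (p=2,w=4): C=2, w*C=4*2=8
  Job (p=3,w=5): C=5, w*C=5*5=25
  Job (p=9,w=5): C=14, w*C=5*14=70
  Job (p=5,w=1): C=19, w*C=1*19=19
Total weighted completion time = 122

122


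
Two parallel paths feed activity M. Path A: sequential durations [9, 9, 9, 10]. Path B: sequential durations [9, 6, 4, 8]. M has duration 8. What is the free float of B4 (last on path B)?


ES(B4) = sum of predecessors on chain B = 19
EF(B4) = ES + duration = 19 + 8 = 27
Successor of B4 is M. ES(M) = max(sum(A), sum(B)) = max(37, 27) = 37
Free float = ES(successor) - EF(current) = 37 - 27 = 10

10


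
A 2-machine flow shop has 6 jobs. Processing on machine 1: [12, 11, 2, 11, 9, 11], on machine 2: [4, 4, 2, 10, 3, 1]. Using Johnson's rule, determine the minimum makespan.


Apply Johnson's rule:
  Group 1 (a <= b): [(3, 2, 2)]
  Group 2 (a > b): [(4, 11, 10), (1, 12, 4), (2, 11, 4), (5, 9, 3), (6, 11, 1)]
Optimal job order: [3, 4, 1, 2, 5, 6]
Schedule:
  Job 3: M1 done at 2, M2 done at 4
  Job 4: M1 done at 13, M2 done at 23
  Job 1: M1 done at 25, M2 done at 29
  Job 2: M1 done at 36, M2 done at 40
  Job 5: M1 done at 45, M2 done at 48
  Job 6: M1 done at 56, M2 done at 57
Makespan = 57

57


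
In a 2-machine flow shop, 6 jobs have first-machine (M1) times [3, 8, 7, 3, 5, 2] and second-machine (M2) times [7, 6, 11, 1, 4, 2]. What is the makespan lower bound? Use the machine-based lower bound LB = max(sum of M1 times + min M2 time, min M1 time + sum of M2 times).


LB1 = sum(M1 times) + min(M2 times) = 28 + 1 = 29
LB2 = min(M1 times) + sum(M2 times) = 2 + 31 = 33
Lower bound = max(LB1, LB2) = max(29, 33) = 33

33


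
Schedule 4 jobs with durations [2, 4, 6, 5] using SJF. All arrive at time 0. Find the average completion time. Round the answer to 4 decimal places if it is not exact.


SJF order (ascending): [2, 4, 5, 6]
Completion times:
  Job 1: burst=2, C=2
  Job 2: burst=4, C=6
  Job 3: burst=5, C=11
  Job 4: burst=6, C=17
Average completion = 36/4 = 9.0

9.0


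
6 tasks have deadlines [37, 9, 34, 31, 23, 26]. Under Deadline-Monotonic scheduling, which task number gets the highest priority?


Sort tasks by relative deadline (ascending):
  Task 2: deadline = 9
  Task 5: deadline = 23
  Task 6: deadline = 26
  Task 4: deadline = 31
  Task 3: deadline = 34
  Task 1: deadline = 37
Priority order (highest first): [2, 5, 6, 4, 3, 1]
Highest priority task = 2

2


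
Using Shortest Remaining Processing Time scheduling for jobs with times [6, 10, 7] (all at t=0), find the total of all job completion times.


Since all jobs arrive at t=0, SRPT equals SPT ordering.
SPT order: [6, 7, 10]
Completion times:
  Job 1: p=6, C=6
  Job 2: p=7, C=13
  Job 3: p=10, C=23
Total completion time = 6 + 13 + 23 = 42

42


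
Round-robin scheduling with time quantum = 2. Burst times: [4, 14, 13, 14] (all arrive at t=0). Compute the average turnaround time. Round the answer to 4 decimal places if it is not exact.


Time quantum = 2
Execution trace:
  J1 runs 2 units, time = 2
  J2 runs 2 units, time = 4
  J3 runs 2 units, time = 6
  J4 runs 2 units, time = 8
  J1 runs 2 units, time = 10
  J2 runs 2 units, time = 12
  J3 runs 2 units, time = 14
  J4 runs 2 units, time = 16
  J2 runs 2 units, time = 18
  J3 runs 2 units, time = 20
  J4 runs 2 units, time = 22
  J2 runs 2 units, time = 24
  J3 runs 2 units, time = 26
  J4 runs 2 units, time = 28
  J2 runs 2 units, time = 30
  J3 runs 2 units, time = 32
  J4 runs 2 units, time = 34
  J2 runs 2 units, time = 36
  J3 runs 2 units, time = 38
  J4 runs 2 units, time = 40
  J2 runs 2 units, time = 42
  J3 runs 1 units, time = 43
  J4 runs 2 units, time = 45
Finish times: [10, 42, 43, 45]
Average turnaround = 140/4 = 35.0

35.0


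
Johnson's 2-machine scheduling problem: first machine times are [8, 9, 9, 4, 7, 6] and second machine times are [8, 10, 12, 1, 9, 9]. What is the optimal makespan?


Apply Johnson's rule:
  Group 1 (a <= b): [(6, 6, 9), (5, 7, 9), (1, 8, 8), (2, 9, 10), (3, 9, 12)]
  Group 2 (a > b): [(4, 4, 1)]
Optimal job order: [6, 5, 1, 2, 3, 4]
Schedule:
  Job 6: M1 done at 6, M2 done at 15
  Job 5: M1 done at 13, M2 done at 24
  Job 1: M1 done at 21, M2 done at 32
  Job 2: M1 done at 30, M2 done at 42
  Job 3: M1 done at 39, M2 done at 54
  Job 4: M1 done at 43, M2 done at 55
Makespan = 55

55
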